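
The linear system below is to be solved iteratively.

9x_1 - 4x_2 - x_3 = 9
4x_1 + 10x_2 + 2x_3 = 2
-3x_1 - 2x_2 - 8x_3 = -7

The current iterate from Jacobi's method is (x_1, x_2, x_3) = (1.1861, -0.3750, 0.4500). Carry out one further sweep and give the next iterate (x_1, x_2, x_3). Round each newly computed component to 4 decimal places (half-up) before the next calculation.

(0.8833, -0.3644, 0.5240)

One sweep:
  x_1 = (9 - (-4)·-0.3750 - (-1)·0.4500) / (9) = 0.8833
  x_2 = (2 - (4)·1.1861 - (2)·0.4500) / (10) = -0.3644
  x_3 = (-7 - (-3)·1.1861 - (-2)·-0.3750) / (-8) = 0.5240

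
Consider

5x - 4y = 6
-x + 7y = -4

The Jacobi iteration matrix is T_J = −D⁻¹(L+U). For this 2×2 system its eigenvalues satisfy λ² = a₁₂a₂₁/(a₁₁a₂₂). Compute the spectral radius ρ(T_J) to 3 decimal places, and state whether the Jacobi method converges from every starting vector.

0.338

a₁₂a₂₁/(a₁₁a₂₂) = (-4)·(-1) / ((5)·(7)) = 0.114286
ρ = √|0.114286| = √0.114286 = 0.338
ρ < 1, so Jacobi converges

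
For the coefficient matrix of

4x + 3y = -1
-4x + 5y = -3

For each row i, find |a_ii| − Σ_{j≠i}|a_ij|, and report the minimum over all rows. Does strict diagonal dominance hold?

row 1: |4| − (3) = 1
row 2: |5| − (4) = 1
minimum over rows = 1 → strictly diagonally dominant (convergence guaranteed)

1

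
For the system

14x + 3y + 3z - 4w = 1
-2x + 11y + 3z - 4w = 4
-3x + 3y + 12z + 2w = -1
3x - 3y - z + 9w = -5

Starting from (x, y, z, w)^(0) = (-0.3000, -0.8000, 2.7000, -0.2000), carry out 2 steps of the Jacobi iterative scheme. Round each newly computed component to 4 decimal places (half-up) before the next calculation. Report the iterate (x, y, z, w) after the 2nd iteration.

Iteration 1:
  x = (1 - (3)·-0.8000 - (3)·2.7000 - (-4)·-0.2000) / (14) = -0.3929
  y = (4 - (-2)·-0.3000 - (3)·2.7000 - (-4)·-0.2000) / (11) = -0.5000
  z = (-1 - (-3)·-0.3000 - (3)·-0.8000 - (2)·-0.2000) / (12) = 0.0750
  w = (-5 - (3)·-0.3000 - (-3)·-0.8000 - (-1)·2.7000) / (9) = -0.4222
Iteration 2:
  x = (1 - (3)·-0.5000 - (3)·0.0750 - (-4)·-0.4222) / (14) = 0.0419
  y = (4 - (-2)·-0.3929 - (3)·0.0750 - (-4)·-0.4222) / (11) = 0.1182
  z = (-1 - (-3)·-0.3929 - (3)·-0.5000 - (2)·-0.4222) / (12) = 0.0138
  w = (-5 - (3)·-0.3929 - (-3)·-0.5000 - (-1)·0.0750) / (9) = -0.5829

(0.0419, 0.1182, 0.0138, -0.5829)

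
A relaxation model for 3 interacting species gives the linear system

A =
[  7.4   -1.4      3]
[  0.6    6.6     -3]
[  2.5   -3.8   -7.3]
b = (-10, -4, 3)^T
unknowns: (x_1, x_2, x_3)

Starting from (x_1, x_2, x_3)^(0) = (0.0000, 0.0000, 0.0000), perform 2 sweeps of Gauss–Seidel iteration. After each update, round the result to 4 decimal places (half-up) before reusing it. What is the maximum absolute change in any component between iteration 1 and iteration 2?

0.2975

Iteration 1:
  x_1 = (-10 - (-1.4)·0.0000 - (3)·0.0000) / (7.4) = -1.3514
  x_2 = (-4 - (0.6)·-1.3514 - (-3)·0.0000) / (6.6) = -0.4832
  x_3 = (3 - (2.5)·-1.3514 - (-3.8)·-0.4832) / (-7.3) = -0.6222
Iteration 2:
  x_1 = (-10 - (-1.4)·-0.4832 - (3)·-0.6222) / (7.4) = -1.1905
  x_2 = (-4 - (0.6)·-1.1905 - (-3)·-0.6222) / (6.6) = -0.7807
  x_3 = (3 - (2.5)·-1.1905 - (-3.8)·-0.7807) / (-7.3) = -0.4123
Change: (0.1609, -0.2975, 0.2099) → max |·| = 0.2975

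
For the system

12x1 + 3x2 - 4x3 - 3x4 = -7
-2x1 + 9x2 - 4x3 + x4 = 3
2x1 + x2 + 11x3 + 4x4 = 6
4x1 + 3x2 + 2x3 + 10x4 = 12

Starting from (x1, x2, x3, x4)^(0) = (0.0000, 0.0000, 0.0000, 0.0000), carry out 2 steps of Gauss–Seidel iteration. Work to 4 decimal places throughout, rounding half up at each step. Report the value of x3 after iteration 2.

0.0718

Iteration 1:
  x1 = (-7 - (3)·0.0000 - (-4)·0.0000 - (-3)·0.0000) / (12) = -0.5833
  x2 = (3 - (-2)·-0.5833 - (-4)·0.0000 - (1)·0.0000) / (9) = 0.2037
  x3 = (6 - (2)·-0.5833 - (1)·0.2037 - (4)·0.0000) / (11) = 0.6330
  x4 = (12 - (4)·-0.5833 - (3)·0.2037 - (2)·0.6330) / (10) = 1.2456
Iteration 2:
  x1 = (-7 - (3)·0.2037 - (-4)·0.6330 - (-3)·1.2456) / (12) = -0.1119
  x2 = (3 - (-2)·-0.1119 - (-4)·0.6330 - (1)·1.2456) / (9) = 0.4514
  x3 = (6 - (2)·-0.1119 - (1)·0.4514 - (4)·1.2456) / (11) = 0.0718
  x4 = (12 - (4)·-0.1119 - (3)·0.4514 - (2)·0.0718) / (10) = 1.0950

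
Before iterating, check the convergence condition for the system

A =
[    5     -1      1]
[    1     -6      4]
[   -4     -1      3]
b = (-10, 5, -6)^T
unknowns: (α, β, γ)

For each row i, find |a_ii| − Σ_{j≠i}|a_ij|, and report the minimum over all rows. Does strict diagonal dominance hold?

row 1: |5| − (1+1) = 3
row 2: |-6| − (1+4) = 1
row 3: |3| − (4+1) = -2
minimum over rows = -2 → not strictly diagonally dominant

-2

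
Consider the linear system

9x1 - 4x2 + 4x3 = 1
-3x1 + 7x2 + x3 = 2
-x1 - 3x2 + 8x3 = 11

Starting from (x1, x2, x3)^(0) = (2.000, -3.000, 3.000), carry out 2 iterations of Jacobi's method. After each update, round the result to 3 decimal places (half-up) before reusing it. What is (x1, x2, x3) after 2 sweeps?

(0.206, -0.881, 1.323)

Iteration 1:
  x1 = (1 - (-4)·-3.000 - (4)·3.000) / (9) = -2.556
  x2 = (2 - (-3)·2.000 - (1)·3.000) / (7) = 0.714
  x3 = (11 - (-1)·2.000 - (-3)·-3.000) / (8) = 0.500
Iteration 2:
  x1 = (1 - (-4)·0.714 - (4)·0.500) / (9) = 0.206
  x2 = (2 - (-3)·-2.556 - (1)·0.500) / (7) = -0.881
  x3 = (11 - (-1)·-2.556 - (-3)·0.714) / (8) = 1.323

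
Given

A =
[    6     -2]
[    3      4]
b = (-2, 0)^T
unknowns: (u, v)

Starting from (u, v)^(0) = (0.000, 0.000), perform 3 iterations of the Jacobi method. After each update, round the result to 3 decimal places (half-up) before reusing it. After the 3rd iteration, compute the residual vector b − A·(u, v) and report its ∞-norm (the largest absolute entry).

Iteration 1:
  u = (-2 - (-2)·0.000) / (6) = -0.333
  v = (0 - (3)·0.000) / (4) = 0.000
Iteration 2:
  u = (-2 - (-2)·0.000) / (6) = -0.333
  v = (0 - (3)·-0.333) / (4) = 0.250
Iteration 3:
  u = (-2 - (-2)·0.250) / (6) = -0.250
  v = (0 - (3)·-0.333) / (4) = 0.250
Residual b − A·x = (0.000, -0.250); ∞-norm = 0.250

0.250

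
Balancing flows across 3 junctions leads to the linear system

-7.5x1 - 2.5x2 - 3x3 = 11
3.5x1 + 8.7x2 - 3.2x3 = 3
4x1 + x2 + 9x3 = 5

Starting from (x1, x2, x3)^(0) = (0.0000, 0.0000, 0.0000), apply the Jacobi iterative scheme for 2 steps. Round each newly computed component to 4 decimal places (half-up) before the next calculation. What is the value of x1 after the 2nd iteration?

Iteration 1:
  x1 = (11 - (-2.5)·0.0000 - (-3)·0.0000) / (-7.5) = -1.4667
  x2 = (3 - (3.5)·0.0000 - (-3.2)·0.0000) / (8.7) = 0.3448
  x3 = (5 - (4)·0.0000 - (1)·0.0000) / (9) = 0.5556
Iteration 2:
  x1 = (11 - (-2.5)·0.3448 - (-3)·0.5556) / (-7.5) = -1.8038
  x2 = (3 - (3.5)·-1.4667 - (-3.2)·0.5556) / (8.7) = 1.1392
  x3 = (5 - (4)·-1.4667 - (1)·0.3448) / (9) = 1.1691

-1.8038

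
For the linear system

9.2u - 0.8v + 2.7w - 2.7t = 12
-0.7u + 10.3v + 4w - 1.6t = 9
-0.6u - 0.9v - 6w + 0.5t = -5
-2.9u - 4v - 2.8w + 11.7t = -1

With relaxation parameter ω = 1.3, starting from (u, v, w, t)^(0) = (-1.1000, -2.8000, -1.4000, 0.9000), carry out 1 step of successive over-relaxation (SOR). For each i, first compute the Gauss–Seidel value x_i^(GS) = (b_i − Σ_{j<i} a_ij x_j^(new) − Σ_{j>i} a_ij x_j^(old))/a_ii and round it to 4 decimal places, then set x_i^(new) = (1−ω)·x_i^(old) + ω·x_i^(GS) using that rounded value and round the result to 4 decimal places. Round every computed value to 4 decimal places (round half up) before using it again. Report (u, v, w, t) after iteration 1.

(2.5867, 3.0930, 0.6614, 2.0328)

Iteration 1:
  u: GS value = (12 - (-0.8)·-2.8000 - (2.7)·-1.4000 - (-2.7)·0.9000) / (9.2) = 1.7359;  u ← (1−ω)·-1.1000 + ω·1.7359 = 2.5867
  v: GS value = (9 - (-0.7)·2.5867 - (4)·-1.4000 - (-1.6)·0.9000) / (10.3) = 1.7331;  v ← (1−ω)·-2.8000 + ω·1.7331 = 3.0930
  w: GS value = (-5 - (-0.6)·2.5867 - (-0.9)·3.0930 - (0.5)·0.9000) / (-6) = 0.1857;  w ← (1−ω)·-1.4000 + ω·0.1857 = 0.6614
  t: GS value = (-1 - (-2.9)·2.5867 - (-4)·3.0930 - (-2.8)·0.6614) / (11.7) = 1.7714;  t ← (1−ω)·0.9000 + ω·1.7714 = 2.0328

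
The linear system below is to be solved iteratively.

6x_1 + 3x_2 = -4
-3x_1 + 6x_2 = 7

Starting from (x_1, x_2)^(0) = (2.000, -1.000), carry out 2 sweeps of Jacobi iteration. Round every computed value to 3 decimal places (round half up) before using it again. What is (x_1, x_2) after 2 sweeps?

Iteration 1:
  x_1 = (-4 - (3)·-1.000) / (6) = -0.167
  x_2 = (7 - (-3)·2.000) / (6) = 2.167
Iteration 2:
  x_1 = (-4 - (3)·2.167) / (6) = -1.750
  x_2 = (7 - (-3)·-0.167) / (6) = 1.083

(-1.750, 1.083)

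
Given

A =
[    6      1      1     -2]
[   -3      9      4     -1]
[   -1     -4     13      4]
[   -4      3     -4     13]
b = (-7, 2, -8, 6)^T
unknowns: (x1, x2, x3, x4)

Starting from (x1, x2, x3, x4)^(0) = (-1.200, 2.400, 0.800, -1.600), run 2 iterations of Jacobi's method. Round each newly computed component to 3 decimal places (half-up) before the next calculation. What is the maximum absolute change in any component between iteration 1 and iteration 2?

1.463

Iteration 1:
  x1 = (-7 - (1)·2.400 - (1)·0.800 - (-2)·-1.600) / (6) = -2.233
  x2 = (2 - (-3)·-1.200 - (4)·0.800 - (-1)·-1.600) / (9) = -0.711
  x3 = (-8 - (-1)·-1.200 - (-4)·2.400 - (4)·-1.600) / (13) = 0.523
  x4 = (6 - (-4)·-1.200 - (3)·2.400 - (-4)·0.800) / (13) = -0.215
Iteration 2:
  x1 = (-7 - (1)·-0.711 - (1)·0.523 - (-2)·-0.215) / (6) = -1.207
  x2 = (2 - (-3)·-2.233 - (4)·0.523 - (-1)·-0.215) / (9) = -0.778
  x3 = (-8 - (-1)·-2.233 - (-4)·-0.711 - (4)·-0.215) / (13) = -0.940
  x4 = (6 - (-4)·-2.233 - (3)·-0.711 - (-4)·0.523) / (13) = 0.099
Change: (1.026, -0.067, -1.463, 0.314) → max |·| = 1.463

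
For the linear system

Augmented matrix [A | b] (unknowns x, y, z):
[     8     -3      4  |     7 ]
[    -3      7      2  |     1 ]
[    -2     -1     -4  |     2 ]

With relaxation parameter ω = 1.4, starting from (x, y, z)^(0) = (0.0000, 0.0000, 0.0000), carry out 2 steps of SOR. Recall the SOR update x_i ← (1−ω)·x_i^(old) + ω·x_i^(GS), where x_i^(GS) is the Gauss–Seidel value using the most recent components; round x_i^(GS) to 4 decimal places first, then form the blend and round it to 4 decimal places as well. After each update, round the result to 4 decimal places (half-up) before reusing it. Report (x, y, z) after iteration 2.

(2.5453, 2.1070, -2.4652)

Iteration 1:
  x: GS value = (7 - (-3)·0.0000 - (4)·0.0000) / (8) = 0.8750;  x ← (1−ω)·0.0000 + ω·0.8750 = 1.2250
  y: GS value = (1 - (-3)·1.2250 - (2)·0.0000) / (7) = 0.6679;  y ← (1−ω)·0.0000 + ω·0.6679 = 0.9351
  z: GS value = (2 - (-2)·1.2250 - (-1)·0.9351) / (-4) = -1.3463;  z ← (1−ω)·0.0000 + ω·-1.3463 = -1.8848
Iteration 2:
  x: GS value = (7 - (-3)·0.9351 - (4)·-1.8848) / (8) = 2.1681;  x ← (1−ω)·1.2250 + ω·2.1681 = 2.5453
  y: GS value = (1 - (-3)·2.5453 - (2)·-1.8848) / (7) = 1.7722;  y ← (1−ω)·0.9351 + ω·1.7722 = 2.1070
  z: GS value = (2 - (-2)·2.5453 - (-1)·2.1070) / (-4) = -2.2994;  z ← (1−ω)·-1.8848 + ω·-2.2994 = -2.4652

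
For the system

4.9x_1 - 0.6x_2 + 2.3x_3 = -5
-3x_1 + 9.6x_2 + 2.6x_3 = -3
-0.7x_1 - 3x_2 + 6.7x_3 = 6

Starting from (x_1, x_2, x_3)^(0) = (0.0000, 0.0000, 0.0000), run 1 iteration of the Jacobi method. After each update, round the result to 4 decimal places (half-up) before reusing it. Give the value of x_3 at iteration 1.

0.8955

Iteration 1:
  x_1 = (-5 - (-0.6)·0.0000 - (2.3)·0.0000) / (4.9) = -1.0204
  x_2 = (-3 - (-3)·0.0000 - (2.6)·0.0000) / (9.6) = -0.3125
  x_3 = (6 - (-0.7)·0.0000 - (-3)·0.0000) / (6.7) = 0.8955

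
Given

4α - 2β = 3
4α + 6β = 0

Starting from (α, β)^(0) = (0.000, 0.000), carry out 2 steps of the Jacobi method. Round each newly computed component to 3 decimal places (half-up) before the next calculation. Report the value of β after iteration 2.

Iteration 1:
  α = (3 - (-2)·0.000) / (4) = 0.750
  β = (0 - (4)·0.000) / (6) = 0.000
Iteration 2:
  α = (3 - (-2)·0.000) / (4) = 0.750
  β = (0 - (4)·0.750) / (6) = -0.500

-0.500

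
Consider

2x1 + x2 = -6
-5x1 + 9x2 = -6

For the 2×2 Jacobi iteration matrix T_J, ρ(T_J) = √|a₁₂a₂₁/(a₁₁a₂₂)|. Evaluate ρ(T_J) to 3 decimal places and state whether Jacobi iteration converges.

0.527

a₁₂a₂₁/(a₁₁a₂₂) = (1)·(-5) / ((2)·(9)) = -0.277778
ρ = √|-0.277778| = √0.277778 = 0.527
ρ < 1, so Jacobi converges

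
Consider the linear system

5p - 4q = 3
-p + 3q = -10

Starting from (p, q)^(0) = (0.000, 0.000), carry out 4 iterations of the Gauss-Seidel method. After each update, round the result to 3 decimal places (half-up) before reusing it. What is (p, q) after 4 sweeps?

(-2.754, -4.251)

Iteration 1:
  p = (3 - (-4)·0.000) / (5) = 0.600
  q = (-10 - (-1)·0.600) / (3) = -3.133
Iteration 2:
  p = (3 - (-4)·-3.133) / (5) = -1.906
  q = (-10 - (-1)·-1.906) / (3) = -3.969
Iteration 3:
  p = (3 - (-4)·-3.969) / (5) = -2.575
  q = (-10 - (-1)·-2.575) / (3) = -4.192
Iteration 4:
  p = (3 - (-4)·-4.192) / (5) = -2.754
  q = (-10 - (-1)·-2.754) / (3) = -4.251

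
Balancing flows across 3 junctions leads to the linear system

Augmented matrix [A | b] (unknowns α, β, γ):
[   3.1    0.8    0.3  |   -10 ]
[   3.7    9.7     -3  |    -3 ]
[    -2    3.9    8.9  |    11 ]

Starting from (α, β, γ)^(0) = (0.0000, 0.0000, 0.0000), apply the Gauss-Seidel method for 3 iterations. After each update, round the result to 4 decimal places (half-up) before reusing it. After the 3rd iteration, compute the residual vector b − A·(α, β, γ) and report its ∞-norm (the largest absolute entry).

Iteration 1:
  α = (-10 - (0.8)·0.0000 - (0.3)·0.0000) / (3.1) = -3.2258
  β = (-3 - (3.7)·-3.2258 - (-3)·0.0000) / (9.7) = 0.9212
  γ = (11 - (-2)·-3.2258 - (3.9)·0.9212) / (8.9) = 0.1074
Iteration 2:
  α = (-10 - (0.8)·0.9212 - (0.3)·0.1074) / (3.1) = -3.4739
  β = (-3 - (3.7)·-3.4739 - (-3)·0.1074) / (9.7) = 1.0490
  γ = (11 - (-2)·-3.4739 - (3.9)·1.0490) / (8.9) = -0.0044
Iteration 3:
  α = (-10 - (0.8)·1.0490 - (0.3)·-0.0044) / (3.1) = -3.4961
  β = (-3 - (3.7)·-3.4961 - (-3)·-0.0044) / (9.7) = 1.0229
  γ = (11 - (-2)·-3.4961 - (3.9)·1.0229) / (8.9) = 0.0021
Residual b − A·x = (0.0190, 0.0197, -0.0002); ∞-norm = 0.0197

0.0197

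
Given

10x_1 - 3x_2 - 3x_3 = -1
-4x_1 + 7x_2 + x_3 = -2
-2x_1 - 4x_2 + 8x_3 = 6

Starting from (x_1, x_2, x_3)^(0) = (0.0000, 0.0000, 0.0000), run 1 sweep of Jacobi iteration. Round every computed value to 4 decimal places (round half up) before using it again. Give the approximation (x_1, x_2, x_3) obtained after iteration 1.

(-0.1000, -0.2857, 0.7500)

Iteration 1:
  x_1 = (-1 - (-3)·0.0000 - (-3)·0.0000) / (10) = -0.1000
  x_2 = (-2 - (-4)·0.0000 - (1)·0.0000) / (7) = -0.2857
  x_3 = (6 - (-2)·0.0000 - (-4)·0.0000) / (8) = 0.7500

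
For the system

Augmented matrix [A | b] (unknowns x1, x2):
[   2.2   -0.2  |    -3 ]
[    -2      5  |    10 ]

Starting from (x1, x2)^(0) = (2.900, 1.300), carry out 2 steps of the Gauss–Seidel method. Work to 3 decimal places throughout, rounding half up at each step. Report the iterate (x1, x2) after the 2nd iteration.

(-1.227, 1.509)

Iteration 1:
  x1 = (-3 - (-0.2)·1.300) / (2.2) = -1.245
  x2 = (10 - (-2)·-1.245) / (5) = 1.502
Iteration 2:
  x1 = (-3 - (-0.2)·1.502) / (2.2) = -1.227
  x2 = (10 - (-2)·-1.227) / (5) = 1.509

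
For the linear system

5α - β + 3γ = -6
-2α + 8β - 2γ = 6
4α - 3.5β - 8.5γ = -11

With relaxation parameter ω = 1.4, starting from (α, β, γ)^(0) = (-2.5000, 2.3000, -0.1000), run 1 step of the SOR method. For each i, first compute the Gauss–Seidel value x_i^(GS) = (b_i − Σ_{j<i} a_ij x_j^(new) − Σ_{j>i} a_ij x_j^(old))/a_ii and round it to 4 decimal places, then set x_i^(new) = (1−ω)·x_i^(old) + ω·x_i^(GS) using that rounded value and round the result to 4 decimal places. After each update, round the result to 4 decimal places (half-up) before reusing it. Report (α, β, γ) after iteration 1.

Iteration 1:
  α: GS value = (-6 - (-1)·2.3000 - (3)·-0.1000) / (5) = -0.6800;  α ← (1−ω)·-2.5000 + ω·-0.6800 = 0.0480
  β: GS value = (6 - (-2)·0.0480 - (-2)·-0.1000) / (8) = 0.7370;  β ← (1−ω)·2.3000 + ω·0.7370 = 0.1118
  γ: GS value = (-11 - (4)·0.0480 - (-3.5)·0.1118) / (-8.5) = 1.2707;  γ ← (1−ω)·-0.1000 + ω·1.2707 = 1.8190

(0.0480, 0.1118, 1.8190)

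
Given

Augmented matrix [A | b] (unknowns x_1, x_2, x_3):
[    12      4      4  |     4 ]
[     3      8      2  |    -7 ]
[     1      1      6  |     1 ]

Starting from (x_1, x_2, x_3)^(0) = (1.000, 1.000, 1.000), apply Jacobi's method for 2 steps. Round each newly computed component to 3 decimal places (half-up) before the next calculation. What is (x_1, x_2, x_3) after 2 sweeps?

Iteration 1:
  x_1 = (4 - (4)·1.000 - (4)·1.000) / (12) = -0.333
  x_2 = (-7 - (3)·1.000 - (2)·1.000) / (8) = -1.500
  x_3 = (1 - (1)·1.000 - (1)·1.000) / (6) = -0.167
Iteration 2:
  x_1 = (4 - (4)·-1.500 - (4)·-0.167) / (12) = 0.889
  x_2 = (-7 - (3)·-0.333 - (2)·-0.167) / (8) = -0.708
  x_3 = (1 - (1)·-0.333 - (1)·-1.500) / (6) = 0.472

(0.889, -0.708, 0.472)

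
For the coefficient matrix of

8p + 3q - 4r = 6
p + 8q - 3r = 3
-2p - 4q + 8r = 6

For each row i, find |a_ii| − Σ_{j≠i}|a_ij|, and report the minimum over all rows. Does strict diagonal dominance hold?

1

row 1: |8| − (3+4) = 1
row 2: |8| − (1+3) = 4
row 3: |8| − (2+4) = 2
minimum over rows = 1 → strictly diagonally dominant (convergence guaranteed)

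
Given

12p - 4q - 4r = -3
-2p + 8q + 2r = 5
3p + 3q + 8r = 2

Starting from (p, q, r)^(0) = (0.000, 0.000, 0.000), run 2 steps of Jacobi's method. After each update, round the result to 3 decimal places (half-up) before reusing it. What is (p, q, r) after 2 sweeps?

(0.042, 0.500, 0.109)

Iteration 1:
  p = (-3 - (-4)·0.000 - (-4)·0.000) / (12) = -0.250
  q = (5 - (-2)·0.000 - (2)·0.000) / (8) = 0.625
  r = (2 - (3)·0.000 - (3)·0.000) / (8) = 0.250
Iteration 2:
  p = (-3 - (-4)·0.625 - (-4)·0.250) / (12) = 0.042
  q = (5 - (-2)·-0.250 - (2)·0.250) / (8) = 0.500
  r = (2 - (3)·-0.250 - (3)·0.625) / (8) = 0.109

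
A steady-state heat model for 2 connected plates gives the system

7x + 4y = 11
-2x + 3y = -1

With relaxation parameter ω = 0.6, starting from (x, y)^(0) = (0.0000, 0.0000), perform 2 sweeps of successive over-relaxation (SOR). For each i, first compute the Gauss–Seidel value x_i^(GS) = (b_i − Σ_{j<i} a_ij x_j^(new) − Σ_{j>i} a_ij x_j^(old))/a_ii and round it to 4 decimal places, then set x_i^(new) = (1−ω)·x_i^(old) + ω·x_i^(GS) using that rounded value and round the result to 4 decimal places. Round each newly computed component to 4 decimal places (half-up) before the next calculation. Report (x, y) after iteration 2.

(1.2592, 0.3745)

Iteration 1:
  x: GS value = (11 - (4)·0.0000) / (7) = 1.5714;  x ← (1−ω)·0.0000 + ω·1.5714 = 0.9428
  y: GS value = (-1 - (-2)·0.9428) / (3) = 0.2952;  y ← (1−ω)·0.0000 + ω·0.2952 = 0.1771
Iteration 2:
  x: GS value = (11 - (4)·0.1771) / (7) = 1.4702;  x ← (1−ω)·0.9428 + ω·1.4702 = 1.2592
  y: GS value = (-1 - (-2)·1.2592) / (3) = 0.5061;  y ← (1−ω)·0.1771 + ω·0.5061 = 0.3745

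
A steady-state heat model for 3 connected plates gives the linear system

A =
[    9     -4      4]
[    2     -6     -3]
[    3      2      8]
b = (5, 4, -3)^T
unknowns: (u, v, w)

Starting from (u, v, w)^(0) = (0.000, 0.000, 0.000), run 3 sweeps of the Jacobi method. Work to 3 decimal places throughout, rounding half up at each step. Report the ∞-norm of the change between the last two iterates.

0.184

Iteration 1:
  u = (5 - (-4)·0.000 - (4)·0.000) / (9) = 0.556
  v = (4 - (2)·0.000 - (-3)·0.000) / (-6) = -0.667
  w = (-3 - (3)·0.000 - (2)·0.000) / (8) = -0.375
Iteration 2:
  u = (5 - (-4)·-0.667 - (4)·-0.375) / (9) = 0.426
  v = (4 - (2)·0.556 - (-3)·-0.375) / (-6) = -0.294
  w = (-3 - (3)·0.556 - (2)·-0.667) / (8) = -0.417
Iteration 3:
  u = (5 - (-4)·-0.294 - (4)·-0.417) / (9) = 0.610
  v = (4 - (2)·0.426 - (-3)·-0.417) / (-6) = -0.316
  w = (-3 - (3)·0.426 - (2)·-0.294) / (8) = -0.461
Change: (0.184, -0.022, -0.044) → max |·| = 0.184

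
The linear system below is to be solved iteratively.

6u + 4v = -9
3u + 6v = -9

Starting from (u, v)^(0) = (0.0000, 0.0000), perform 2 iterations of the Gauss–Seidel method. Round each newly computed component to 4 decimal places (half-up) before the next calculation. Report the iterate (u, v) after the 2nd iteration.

(-1.0000, -1.0000)

Iteration 1:
  u = (-9 - (4)·0.0000) / (6) = -1.5000
  v = (-9 - (3)·-1.5000) / (6) = -0.7500
Iteration 2:
  u = (-9 - (4)·-0.7500) / (6) = -1.0000
  v = (-9 - (3)·-1.0000) / (6) = -1.0000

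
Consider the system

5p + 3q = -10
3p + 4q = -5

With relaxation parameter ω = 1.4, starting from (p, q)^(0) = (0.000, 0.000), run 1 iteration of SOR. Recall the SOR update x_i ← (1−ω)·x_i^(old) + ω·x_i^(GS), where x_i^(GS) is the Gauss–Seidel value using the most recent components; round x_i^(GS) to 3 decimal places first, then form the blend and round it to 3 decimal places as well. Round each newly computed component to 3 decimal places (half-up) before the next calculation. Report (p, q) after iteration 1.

(-2.800, 1.190)

Iteration 1:
  p: GS value = (-10 - (3)·0.000) / (5) = -2.000;  p ← (1−ω)·0.000 + ω·-2.000 = -2.800
  q: GS value = (-5 - (3)·-2.800) / (4) = 0.850;  q ← (1−ω)·0.000 + ω·0.850 = 1.190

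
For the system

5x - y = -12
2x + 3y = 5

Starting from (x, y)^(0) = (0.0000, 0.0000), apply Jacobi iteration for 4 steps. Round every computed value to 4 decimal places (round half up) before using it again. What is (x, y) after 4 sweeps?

(-1.7911, 2.8311)

Iteration 1:
  x = (-12 - (-1)·0.0000) / (5) = -2.4000
  y = (5 - (2)·0.0000) / (3) = 1.6667
Iteration 2:
  x = (-12 - (-1)·1.6667) / (5) = -2.0667
  y = (5 - (2)·-2.4000) / (3) = 3.2667
Iteration 3:
  x = (-12 - (-1)·3.2667) / (5) = -1.7467
  y = (5 - (2)·-2.0667) / (3) = 3.0445
Iteration 4:
  x = (-12 - (-1)·3.0445) / (5) = -1.7911
  y = (5 - (2)·-1.7467) / (3) = 2.8311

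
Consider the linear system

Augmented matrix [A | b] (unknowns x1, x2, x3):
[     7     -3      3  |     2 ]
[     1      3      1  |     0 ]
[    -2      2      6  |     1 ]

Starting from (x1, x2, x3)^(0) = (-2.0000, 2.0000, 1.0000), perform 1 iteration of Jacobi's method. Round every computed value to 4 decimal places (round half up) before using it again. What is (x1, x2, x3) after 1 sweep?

Iteration 1:
  x1 = (2 - (-3)·2.0000 - (3)·1.0000) / (7) = 0.7143
  x2 = (0 - (1)·-2.0000 - (1)·1.0000) / (3) = 0.3333
  x3 = (1 - (-2)·-2.0000 - (2)·2.0000) / (6) = -1.1667

(0.7143, 0.3333, -1.1667)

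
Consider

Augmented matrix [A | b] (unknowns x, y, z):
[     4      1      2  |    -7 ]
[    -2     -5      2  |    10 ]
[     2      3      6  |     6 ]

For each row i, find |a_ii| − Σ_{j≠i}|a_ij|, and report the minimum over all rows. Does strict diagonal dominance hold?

1

row 1: |4| − (1+2) = 1
row 2: |-5| − (2+2) = 1
row 3: |6| − (2+3) = 1
minimum over rows = 1 → strictly diagonally dominant (convergence guaranteed)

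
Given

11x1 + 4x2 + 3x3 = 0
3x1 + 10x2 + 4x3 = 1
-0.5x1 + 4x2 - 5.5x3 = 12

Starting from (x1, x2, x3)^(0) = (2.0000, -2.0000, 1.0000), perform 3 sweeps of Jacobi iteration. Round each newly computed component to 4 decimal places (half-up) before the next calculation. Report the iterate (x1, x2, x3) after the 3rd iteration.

(0.2427, 0.8405, -1.2219)

Iteration 1:
  x1 = (0 - (4)·-2.0000 - (3)·1.0000) / (11) = 0.4545
  x2 = (1 - (3)·2.0000 - (4)·1.0000) / (10) = -0.9000
  x3 = (12 - (-0.5)·2.0000 - (4)·-2.0000) / (-5.5) = -3.8182
Iteration 2:
  x1 = (0 - (4)·-0.9000 - (3)·-3.8182) / (11) = 1.3686
  x2 = (1 - (3)·0.4545 - (4)·-3.8182) / (10) = 1.4909
  x3 = (12 - (-0.5)·0.4545 - (4)·-0.9000) / (-5.5) = -2.8777
Iteration 3:
  x1 = (0 - (4)·1.4909 - (3)·-2.8777) / (11) = 0.2427
  x2 = (1 - (3)·1.3686 - (4)·-2.8777) / (10) = 0.8405
  x3 = (12 - (-0.5)·1.3686 - (4)·1.4909) / (-5.5) = -1.2219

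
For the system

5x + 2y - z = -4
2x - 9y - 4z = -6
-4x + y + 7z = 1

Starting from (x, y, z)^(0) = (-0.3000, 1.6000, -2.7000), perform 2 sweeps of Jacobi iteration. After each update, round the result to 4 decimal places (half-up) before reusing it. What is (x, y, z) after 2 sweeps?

Iteration 1:
  x = (-4 - (2)·1.6000 - (-1)·-2.7000) / (5) = -1.9800
  y = (-6 - (2)·-0.3000 - (-4)·-2.7000) / (-9) = 1.8000
  z = (1 - (-4)·-0.3000 - (1)·1.6000) / (7) = -0.2571
Iteration 2:
  x = (-4 - (2)·1.8000 - (-1)·-0.2571) / (5) = -1.5714
  y = (-6 - (2)·-1.9800 - (-4)·-0.2571) / (-9) = 0.3409
  z = (1 - (-4)·-1.9800 - (1)·1.8000) / (7) = -1.2457

(-1.5714, 0.3409, -1.2457)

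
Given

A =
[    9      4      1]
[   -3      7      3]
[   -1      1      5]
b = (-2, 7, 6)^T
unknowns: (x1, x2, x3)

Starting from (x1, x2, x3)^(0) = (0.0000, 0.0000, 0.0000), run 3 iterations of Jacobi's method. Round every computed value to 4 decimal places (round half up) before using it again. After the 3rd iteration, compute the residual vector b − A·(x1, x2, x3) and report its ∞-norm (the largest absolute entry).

Iteration 1:
  x1 = (-2 - (4)·0.0000 - (1)·0.0000) / (9) = -0.2222
  x2 = (7 - (-3)·0.0000 - (3)·0.0000) / (7) = 1.0000
  x3 = (6 - (-1)·0.0000 - (1)·0.0000) / (5) = 1.2000
Iteration 2:
  x1 = (-2 - (4)·1.0000 - (1)·1.2000) / (9) = -0.8000
  x2 = (7 - (-3)·-0.2222 - (3)·1.2000) / (7) = 0.3905
  x3 = (6 - (-1)·-0.2222 - (1)·1.0000) / (5) = 0.9556
Iteration 3:
  x1 = (-2 - (4)·0.3905 - (1)·0.9556) / (9) = -0.5020
  x2 = (7 - (-3)·-0.8000 - (3)·0.9556) / (7) = 0.2476
  x3 = (6 - (-1)·-0.8000 - (1)·0.3905) / (5) = 0.9619
Residual b − A·x = (0.5657, 0.8751, 0.4409); ∞-norm = 0.8751

0.8751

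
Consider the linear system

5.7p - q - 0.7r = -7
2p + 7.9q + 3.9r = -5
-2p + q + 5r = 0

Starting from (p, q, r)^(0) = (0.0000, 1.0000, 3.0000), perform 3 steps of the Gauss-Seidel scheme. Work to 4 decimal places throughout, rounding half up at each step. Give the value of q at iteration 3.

Iteration 1:
  p = (-7 - (-1)·1.0000 - (-0.7)·3.0000) / (5.7) = -0.6842
  q = (-5 - (2)·-0.6842 - (3.9)·3.0000) / (7.9) = -1.9407
  r = (0 - (-2)·-0.6842 - (1)·-1.9407) / (5) = 0.1145
Iteration 2:
  p = (-7 - (-1)·-1.9407 - (-0.7)·0.1145) / (5.7) = -1.5545
  q = (-5 - (2)·-1.5545 - (3.9)·0.1145) / (7.9) = -0.2959
  r = (0 - (-2)·-1.5545 - (1)·-0.2959) / (5) = -0.5626
Iteration 3:
  p = (-7 - (-1)·-0.2959 - (-0.7)·-0.5626) / (5.7) = -1.3491
  q = (-5 - (2)·-1.3491 - (3.9)·-0.5626) / (7.9) = -0.0136
  r = (0 - (-2)·-1.3491 - (1)·-0.0136) / (5) = -0.5369

-0.0136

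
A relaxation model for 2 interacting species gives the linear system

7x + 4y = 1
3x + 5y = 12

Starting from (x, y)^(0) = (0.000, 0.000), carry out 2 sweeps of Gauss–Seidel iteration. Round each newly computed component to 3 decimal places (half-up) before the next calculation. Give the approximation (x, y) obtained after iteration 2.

Iteration 1:
  x = (1 - (4)·0.000) / (7) = 0.143
  y = (12 - (3)·0.143) / (5) = 2.314
Iteration 2:
  x = (1 - (4)·2.314) / (7) = -1.179
  y = (12 - (3)·-1.179) / (5) = 3.107

(-1.179, 3.107)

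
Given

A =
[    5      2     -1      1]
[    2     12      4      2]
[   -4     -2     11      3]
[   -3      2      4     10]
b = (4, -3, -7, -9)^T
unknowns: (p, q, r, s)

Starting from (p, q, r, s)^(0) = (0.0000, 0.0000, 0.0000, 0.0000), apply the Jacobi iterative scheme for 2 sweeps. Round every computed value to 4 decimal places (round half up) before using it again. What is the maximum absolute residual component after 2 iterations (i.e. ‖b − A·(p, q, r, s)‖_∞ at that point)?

Iteration 1:
  p = (4 - (2)·0.0000 - (-1)·0.0000 - (1)·0.0000) / (5) = 0.8000
  q = (-3 - (2)·0.0000 - (4)·0.0000 - (2)·0.0000) / (12) = -0.2500
  r = (-7 - (-4)·0.0000 - (-2)·0.0000 - (3)·0.0000) / (11) = -0.6364
  s = (-9 - (-3)·0.0000 - (2)·0.0000 - (4)·0.0000) / (10) = -0.9000
Iteration 2:
  p = (4 - (2)·-0.2500 - (-1)·-0.6364 - (1)·-0.9000) / (5) = 0.9527
  q = (-3 - (2)·0.8000 - (4)·-0.6364 - (2)·-0.9000) / (12) = -0.0212
  r = (-7 - (-4)·0.8000 - (-2)·-0.2500 - (3)·-0.9000) / (11) = -0.1455
  s = (-9 - (-3)·0.8000 - (2)·-0.2500 - (4)·-0.6364) / (10) = -0.3554
Residual b − A·x = (-0.5112, -3.3582, -0.5649, -1.9635); ∞-norm = 3.3582

3.3582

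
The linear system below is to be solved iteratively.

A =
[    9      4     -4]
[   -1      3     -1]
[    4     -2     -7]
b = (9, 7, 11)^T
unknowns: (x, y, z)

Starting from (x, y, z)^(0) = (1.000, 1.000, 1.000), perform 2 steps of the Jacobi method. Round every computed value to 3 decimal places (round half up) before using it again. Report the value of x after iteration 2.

-0.905

Iteration 1:
  x = (9 - (4)·1.000 - (-4)·1.000) / (9) = 1.000
  y = (7 - (-1)·1.000 - (-1)·1.000) / (3) = 3.000
  z = (11 - (4)·1.000 - (-2)·1.000) / (-7) = -1.286
Iteration 2:
  x = (9 - (4)·3.000 - (-4)·-1.286) / (9) = -0.905
  y = (7 - (-1)·1.000 - (-1)·-1.286) / (3) = 2.238
  z = (11 - (4)·1.000 - (-2)·3.000) / (-7) = -1.857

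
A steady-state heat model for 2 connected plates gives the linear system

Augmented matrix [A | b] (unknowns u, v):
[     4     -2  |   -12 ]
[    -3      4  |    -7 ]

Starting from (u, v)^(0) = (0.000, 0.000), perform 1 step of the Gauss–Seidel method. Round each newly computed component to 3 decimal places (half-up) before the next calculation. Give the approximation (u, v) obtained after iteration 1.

Iteration 1:
  u = (-12 - (-2)·0.000) / (4) = -3.000
  v = (-7 - (-3)·-3.000) / (4) = -4.000

(-3.000, -4.000)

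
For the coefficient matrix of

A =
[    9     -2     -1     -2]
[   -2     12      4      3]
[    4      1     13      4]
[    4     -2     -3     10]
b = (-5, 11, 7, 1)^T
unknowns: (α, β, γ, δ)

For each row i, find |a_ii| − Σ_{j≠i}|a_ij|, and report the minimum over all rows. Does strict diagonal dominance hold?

row 1: |9| − (2+1+2) = 4
row 2: |12| − (2+4+3) = 3
row 3: |13| − (4+1+4) = 4
row 4: |10| − (4+2+3) = 1
minimum over rows = 1 → strictly diagonally dominant (convergence guaranteed)

1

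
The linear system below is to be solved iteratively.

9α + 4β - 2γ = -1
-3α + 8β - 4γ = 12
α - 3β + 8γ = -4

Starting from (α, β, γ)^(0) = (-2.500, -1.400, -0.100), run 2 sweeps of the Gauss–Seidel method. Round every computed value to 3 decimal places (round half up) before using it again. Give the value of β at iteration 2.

1.216

Iteration 1:
  α = (-1 - (4)·-1.400 - (-2)·-0.100) / (9) = 0.489
  β = (12 - (-3)·0.489 - (-4)·-0.100) / (8) = 1.633
  γ = (-4 - (1)·0.489 - (-3)·1.633) / (8) = 0.051
Iteration 2:
  α = (-1 - (4)·1.633 - (-2)·0.051) / (9) = -0.826
  β = (12 - (-3)·-0.826 - (-4)·0.051) / (8) = 1.216
  γ = (-4 - (1)·-0.826 - (-3)·1.216) / (8) = 0.059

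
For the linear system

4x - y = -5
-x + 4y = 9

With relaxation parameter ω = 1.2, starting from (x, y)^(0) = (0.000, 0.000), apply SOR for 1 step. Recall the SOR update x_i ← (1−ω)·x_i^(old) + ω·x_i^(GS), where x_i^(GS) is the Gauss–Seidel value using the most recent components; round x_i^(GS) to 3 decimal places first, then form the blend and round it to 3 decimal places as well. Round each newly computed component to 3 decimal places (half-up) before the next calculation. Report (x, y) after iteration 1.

Iteration 1:
  x: GS value = (-5 - (-1)·0.000) / (4) = -1.250;  x ← (1−ω)·0.000 + ω·-1.250 = -1.500
  y: GS value = (9 - (-1)·-1.500) / (4) = 1.875;  y ← (1−ω)·0.000 + ω·1.875 = 2.250

(-1.500, 2.250)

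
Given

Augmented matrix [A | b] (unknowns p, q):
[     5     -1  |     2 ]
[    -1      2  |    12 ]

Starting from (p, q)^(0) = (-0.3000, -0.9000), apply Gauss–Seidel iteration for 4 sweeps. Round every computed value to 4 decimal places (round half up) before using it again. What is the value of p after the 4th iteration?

Iteration 1:
  p = (2 - (-1)·-0.9000) / (5) = 0.2200
  q = (12 - (-1)·0.2200) / (2) = 6.1100
Iteration 2:
  p = (2 - (-1)·6.1100) / (5) = 1.6220
  q = (12 - (-1)·1.6220) / (2) = 6.8110
Iteration 3:
  p = (2 - (-1)·6.8110) / (5) = 1.7622
  q = (12 - (-1)·1.7622) / (2) = 6.8811
Iteration 4:
  p = (2 - (-1)·6.8811) / (5) = 1.7762
  q = (12 - (-1)·1.7762) / (2) = 6.8881

1.7762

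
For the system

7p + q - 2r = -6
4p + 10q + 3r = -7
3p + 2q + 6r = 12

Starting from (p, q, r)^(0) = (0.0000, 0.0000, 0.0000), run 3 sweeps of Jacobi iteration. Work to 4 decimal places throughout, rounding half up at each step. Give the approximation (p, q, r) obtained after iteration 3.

(0.0401, -1.4243, 2.4119)

Iteration 1:
  p = (-6 - (1)·0.0000 - (-2)·0.0000) / (7) = -0.8571
  q = (-7 - (4)·0.0000 - (3)·0.0000) / (10) = -0.7000
  r = (12 - (3)·0.0000 - (2)·0.0000) / (6) = 2.0000
Iteration 2:
  p = (-6 - (1)·-0.7000 - (-2)·2.0000) / (7) = -0.1857
  q = (-7 - (4)·-0.8571 - (3)·2.0000) / (10) = -0.9572
  r = (12 - (3)·-0.8571 - (2)·-0.7000) / (6) = 2.6619
Iteration 3:
  p = (-6 - (1)·-0.9572 - (-2)·2.6619) / (7) = 0.0401
  q = (-7 - (4)·-0.1857 - (3)·2.6619) / (10) = -1.4243
  r = (12 - (3)·-0.1857 - (2)·-0.9572) / (6) = 2.4119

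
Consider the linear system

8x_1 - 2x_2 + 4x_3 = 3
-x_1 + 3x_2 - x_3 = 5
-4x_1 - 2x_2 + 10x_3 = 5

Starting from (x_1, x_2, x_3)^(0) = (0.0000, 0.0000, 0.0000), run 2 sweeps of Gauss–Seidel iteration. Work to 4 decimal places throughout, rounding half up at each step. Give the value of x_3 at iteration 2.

1.0493

Iteration 1:
  x_1 = (3 - (-2)·0.0000 - (4)·0.0000) / (8) = 0.3750
  x_2 = (5 - (-1)·0.3750 - (-1)·0.0000) / (3) = 1.7917
  x_3 = (5 - (-4)·0.3750 - (-2)·1.7917) / (10) = 1.0083
Iteration 2:
  x_1 = (3 - (-2)·1.7917 - (4)·1.0083) / (8) = 0.3188
  x_2 = (5 - (-1)·0.3188 - (-1)·1.0083) / (3) = 2.1090
  x_3 = (5 - (-4)·0.3188 - (-2)·2.1090) / (10) = 1.0493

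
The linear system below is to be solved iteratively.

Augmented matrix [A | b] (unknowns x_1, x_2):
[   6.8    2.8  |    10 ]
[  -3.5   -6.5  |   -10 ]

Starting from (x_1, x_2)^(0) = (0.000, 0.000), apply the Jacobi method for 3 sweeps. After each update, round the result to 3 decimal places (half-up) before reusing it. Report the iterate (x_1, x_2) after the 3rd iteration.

(1.163, 1.088)

Iteration 1:
  x_1 = (10 - (2.8)·0.000) / (6.8) = 1.471
  x_2 = (-10 - (-3.5)·0.000) / (-6.5) = 1.538
Iteration 2:
  x_1 = (10 - (2.8)·1.538) / (6.8) = 0.837
  x_2 = (-10 - (-3.5)·1.471) / (-6.5) = 0.746
Iteration 3:
  x_1 = (10 - (2.8)·0.746) / (6.8) = 1.163
  x_2 = (-10 - (-3.5)·0.837) / (-6.5) = 1.088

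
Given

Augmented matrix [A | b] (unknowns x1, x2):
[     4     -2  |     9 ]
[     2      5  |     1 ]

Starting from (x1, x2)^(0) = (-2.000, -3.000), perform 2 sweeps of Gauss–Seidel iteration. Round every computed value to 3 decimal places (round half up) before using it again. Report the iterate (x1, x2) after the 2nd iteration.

Iteration 1:
  x1 = (9 - (-2)·-3.000) / (4) = 0.750
  x2 = (1 - (2)·0.750) / (5) = -0.100
Iteration 2:
  x1 = (9 - (-2)·-0.100) / (4) = 2.200
  x2 = (1 - (2)·2.200) / (5) = -0.680

(2.200, -0.680)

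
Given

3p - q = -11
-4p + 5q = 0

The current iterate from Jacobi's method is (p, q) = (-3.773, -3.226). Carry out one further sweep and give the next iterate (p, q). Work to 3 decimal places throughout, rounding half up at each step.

(-4.742, -3.018)

One sweep:
  p = (-11 - (-1)·-3.226) / (3) = -4.742
  q = (0 - (-4)·-3.773) / (5) = -3.018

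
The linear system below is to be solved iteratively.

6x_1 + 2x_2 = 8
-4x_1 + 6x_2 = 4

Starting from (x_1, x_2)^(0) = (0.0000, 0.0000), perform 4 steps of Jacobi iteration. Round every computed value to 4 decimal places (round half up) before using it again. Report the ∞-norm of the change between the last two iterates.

Iteration 1:
  x_1 = (8 - (2)·0.0000) / (6) = 1.3333
  x_2 = (4 - (-4)·0.0000) / (6) = 0.6667
Iteration 2:
  x_1 = (8 - (2)·0.6667) / (6) = 1.1111
  x_2 = (4 - (-4)·1.3333) / (6) = 1.5555
Iteration 3:
  x_1 = (8 - (2)·1.5555) / (6) = 0.8148
  x_2 = (4 - (-4)·1.1111) / (6) = 1.4074
Iteration 4:
  x_1 = (8 - (2)·1.4074) / (6) = 0.8642
  x_2 = (4 - (-4)·0.8148) / (6) = 1.2099
Change: (0.0494, -0.1975) → max |·| = 0.1975

0.1975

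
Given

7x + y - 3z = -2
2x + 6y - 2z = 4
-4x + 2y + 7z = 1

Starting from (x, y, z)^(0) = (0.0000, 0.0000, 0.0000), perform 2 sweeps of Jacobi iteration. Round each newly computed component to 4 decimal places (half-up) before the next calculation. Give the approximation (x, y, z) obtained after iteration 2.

Iteration 1:
  x = (-2 - (1)·0.0000 - (-3)·0.0000) / (7) = -0.2857
  y = (4 - (2)·0.0000 - (-2)·0.0000) / (6) = 0.6667
  z = (1 - (-4)·0.0000 - (2)·0.0000) / (7) = 0.1429
Iteration 2:
  x = (-2 - (1)·0.6667 - (-3)·0.1429) / (7) = -0.3197
  y = (4 - (2)·-0.2857 - (-2)·0.1429) / (6) = 0.8095
  z = (1 - (-4)·-0.2857 - (2)·0.6667) / (7) = -0.2109

(-0.3197, 0.8095, -0.2109)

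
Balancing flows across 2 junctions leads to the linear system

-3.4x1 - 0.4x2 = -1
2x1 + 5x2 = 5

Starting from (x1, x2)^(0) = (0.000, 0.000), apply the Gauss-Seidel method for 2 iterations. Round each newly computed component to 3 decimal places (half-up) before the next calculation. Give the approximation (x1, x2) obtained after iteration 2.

Iteration 1:
  x1 = (-1 - (-0.4)·0.000) / (-3.4) = 0.294
  x2 = (5 - (2)·0.294) / (5) = 0.882
Iteration 2:
  x1 = (-1 - (-0.4)·0.882) / (-3.4) = 0.190
  x2 = (5 - (2)·0.190) / (5) = 0.924

(0.190, 0.924)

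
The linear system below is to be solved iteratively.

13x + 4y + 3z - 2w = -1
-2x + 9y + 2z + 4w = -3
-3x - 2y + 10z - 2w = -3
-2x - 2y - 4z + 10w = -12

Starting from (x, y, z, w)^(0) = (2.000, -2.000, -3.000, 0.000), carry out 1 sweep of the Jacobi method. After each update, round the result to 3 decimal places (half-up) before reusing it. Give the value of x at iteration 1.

Iteration 1:
  x = (-1 - (4)·-2.000 - (3)·-3.000 - (-2)·0.000) / (13) = 1.231
  y = (-3 - (-2)·2.000 - (2)·-3.000 - (4)·0.000) / (9) = 0.778
  z = (-3 - (-3)·2.000 - (-2)·-2.000 - (-2)·0.000) / (10) = -0.100
  w = (-12 - (-2)·2.000 - (-2)·-2.000 - (-4)·-3.000) / (10) = -2.400

1.231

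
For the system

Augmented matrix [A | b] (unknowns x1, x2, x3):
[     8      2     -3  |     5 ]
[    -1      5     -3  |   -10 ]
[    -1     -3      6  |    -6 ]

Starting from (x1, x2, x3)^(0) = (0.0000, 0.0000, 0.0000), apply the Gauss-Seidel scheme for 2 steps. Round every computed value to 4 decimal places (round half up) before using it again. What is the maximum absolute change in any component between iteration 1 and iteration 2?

Iteration 1:
  x1 = (5 - (2)·0.0000 - (-3)·0.0000) / (8) = 0.6250
  x2 = (-10 - (-1)·0.6250 - (-3)·0.0000) / (5) = -1.8750
  x3 = (-6 - (-1)·0.6250 - (-3)·-1.8750) / (6) = -1.8333
Iteration 2:
  x1 = (5 - (2)·-1.8750 - (-3)·-1.8333) / (8) = 0.4063
  x2 = (-10 - (-1)·0.4063 - (-3)·-1.8333) / (5) = -3.0187
  x3 = (-6 - (-1)·0.4063 - (-3)·-3.0187) / (6) = -2.4416
Change: (-0.2187, -1.1437, -0.6083) → max |·| = 1.1437

1.1437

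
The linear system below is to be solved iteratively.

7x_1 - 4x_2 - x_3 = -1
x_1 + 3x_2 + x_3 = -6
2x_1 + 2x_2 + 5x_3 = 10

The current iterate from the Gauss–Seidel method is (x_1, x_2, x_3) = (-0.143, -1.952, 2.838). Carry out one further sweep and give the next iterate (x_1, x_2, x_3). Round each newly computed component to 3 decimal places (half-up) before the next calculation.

One sweep:
  x_1 = (-1 - (-4)·-1.952 - (-1)·2.838) / (7) = -0.853
  x_2 = (-6 - (1)·-0.853 - (1)·2.838) / (3) = -2.662
  x_3 = (10 - (2)·-0.853 - (2)·-2.662) / (5) = 3.406

(-0.853, -2.662, 3.406)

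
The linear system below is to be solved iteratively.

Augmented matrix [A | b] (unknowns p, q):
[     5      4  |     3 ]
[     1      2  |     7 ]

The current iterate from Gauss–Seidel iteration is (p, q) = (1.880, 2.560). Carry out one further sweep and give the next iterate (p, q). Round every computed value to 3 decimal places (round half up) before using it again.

(-1.448, 4.224)

One sweep:
  p = (3 - (4)·2.560) / (5) = -1.448
  q = (7 - (1)·-1.448) / (2) = 4.224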